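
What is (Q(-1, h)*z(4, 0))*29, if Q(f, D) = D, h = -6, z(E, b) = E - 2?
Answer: -348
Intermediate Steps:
z(E, b) = -2 + E
(Q(-1, h)*z(4, 0))*29 = -6*(-2 + 4)*29 = -6*2*29 = -12*29 = -348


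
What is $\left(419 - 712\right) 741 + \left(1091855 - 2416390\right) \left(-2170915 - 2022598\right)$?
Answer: $5554454524342$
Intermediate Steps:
$\left(419 - 712\right) 741 + \left(1091855 - 2416390\right) \left(-2170915 - 2022598\right) = \left(-293\right) 741 - -5554454741455 = -217113 + 5554454741455 = 5554454524342$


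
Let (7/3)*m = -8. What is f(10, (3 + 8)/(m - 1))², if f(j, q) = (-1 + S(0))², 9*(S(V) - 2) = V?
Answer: 1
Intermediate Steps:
m = -24/7 (m = (3/7)*(-8) = -24/7 ≈ -3.4286)
S(V) = 2 + V/9
f(j, q) = 1 (f(j, q) = (-1 + (2 + (⅑)*0))² = (-1 + (2 + 0))² = (-1 + 2)² = 1² = 1)
f(10, (3 + 8)/(m - 1))² = 1² = 1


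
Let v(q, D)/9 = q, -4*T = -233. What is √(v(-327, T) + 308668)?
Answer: 5*√12229 ≈ 552.92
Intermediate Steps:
T = 233/4 (T = -¼*(-233) = 233/4 ≈ 58.250)
v(q, D) = 9*q
√(v(-327, T) + 308668) = √(9*(-327) + 308668) = √(-2943 + 308668) = √305725 = 5*√12229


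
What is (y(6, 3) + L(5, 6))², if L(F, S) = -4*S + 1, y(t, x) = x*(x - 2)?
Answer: 400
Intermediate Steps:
y(t, x) = x*(-2 + x)
L(F, S) = 1 - 4*S
(y(6, 3) + L(5, 6))² = (3*(-2 + 3) + (1 - 4*6))² = (3*1 + (1 - 24))² = (3 - 23)² = (-20)² = 400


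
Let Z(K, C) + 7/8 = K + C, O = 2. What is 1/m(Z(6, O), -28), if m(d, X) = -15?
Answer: -1/15 ≈ -0.066667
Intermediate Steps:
Z(K, C) = -7/8 + C + K (Z(K, C) = -7/8 + (K + C) = -7/8 + (C + K) = -7/8 + C + K)
1/m(Z(6, O), -28) = 1/(-15) = -1/15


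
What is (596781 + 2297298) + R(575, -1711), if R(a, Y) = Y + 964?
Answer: 2893332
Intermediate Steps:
R(a, Y) = 964 + Y
(596781 + 2297298) + R(575, -1711) = (596781 + 2297298) + (964 - 1711) = 2894079 - 747 = 2893332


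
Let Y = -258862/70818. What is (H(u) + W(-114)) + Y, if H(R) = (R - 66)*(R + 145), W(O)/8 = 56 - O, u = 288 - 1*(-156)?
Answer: 7931557387/35409 ≈ 2.2400e+5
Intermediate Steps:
u = 444 (u = 288 + 156 = 444)
W(O) = 448 - 8*O (W(O) = 8*(56 - O) = 448 - 8*O)
Y = -129431/35409 (Y = -258862*1/70818 = -129431/35409 ≈ -3.6553)
H(R) = (-66 + R)*(145 + R)
(H(u) + W(-114)) + Y = ((-9570 + 444**2 + 79*444) + (448 - 8*(-114))) - 129431/35409 = ((-9570 + 197136 + 35076) + (448 + 912)) - 129431/35409 = (222642 + 1360) - 129431/35409 = 224002 - 129431/35409 = 7931557387/35409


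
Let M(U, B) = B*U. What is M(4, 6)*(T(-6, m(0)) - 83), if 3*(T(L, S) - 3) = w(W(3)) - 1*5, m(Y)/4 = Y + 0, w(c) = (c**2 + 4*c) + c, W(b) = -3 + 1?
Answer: -2008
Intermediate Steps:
W(b) = -2
w(c) = c**2 + 5*c
m(Y) = 4*Y (m(Y) = 4*(Y + 0) = 4*Y)
T(L, S) = -2/3 (T(L, S) = 3 + (-2*(5 - 2) - 1*5)/3 = 3 + (-2*3 - 5)/3 = 3 + (-6 - 5)/3 = 3 + (1/3)*(-11) = 3 - 11/3 = -2/3)
M(4, 6)*(T(-6, m(0)) - 83) = (6*4)*(-2/3 - 83) = 24*(-251/3) = -2008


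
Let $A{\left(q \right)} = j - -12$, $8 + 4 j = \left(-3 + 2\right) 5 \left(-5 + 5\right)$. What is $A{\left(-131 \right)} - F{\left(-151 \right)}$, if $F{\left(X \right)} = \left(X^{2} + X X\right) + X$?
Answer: $-45441$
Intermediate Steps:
$j = -2$ ($j = -2 + \frac{\left(-3 + 2\right) 5 \left(-5 + 5\right)}{4} = -2 + \frac{\left(-1\right) 5 \cdot 0}{4} = -2 + \frac{\left(-5\right) 0}{4} = -2 + \frac{1}{4} \cdot 0 = -2 + 0 = -2$)
$F{\left(X \right)} = X + 2 X^{2}$ ($F{\left(X \right)} = \left(X^{2} + X^{2}\right) + X = 2 X^{2} + X = X + 2 X^{2}$)
$A{\left(q \right)} = 10$ ($A{\left(q \right)} = -2 - -12 = -2 + 12 = 10$)
$A{\left(-131 \right)} - F{\left(-151 \right)} = 10 - - 151 \left(1 + 2 \left(-151\right)\right) = 10 - - 151 \left(1 - 302\right) = 10 - \left(-151\right) \left(-301\right) = 10 - 45451 = -45441$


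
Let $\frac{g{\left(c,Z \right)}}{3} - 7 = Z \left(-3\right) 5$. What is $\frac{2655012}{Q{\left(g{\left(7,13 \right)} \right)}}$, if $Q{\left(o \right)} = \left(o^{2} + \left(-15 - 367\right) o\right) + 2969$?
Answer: $\frac{2655012}{536513} \approx 4.9486$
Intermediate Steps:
$g{\left(c,Z \right)} = 21 - 45 Z$ ($g{\left(c,Z \right)} = 21 + 3 Z \left(-3\right) 5 = 21 + 3 - 3 Z 5 = 21 + 3 \left(- 15 Z\right) = 21 - 45 Z$)
$Q{\left(o \right)} = 2969 + o^{2} - 382 o$ ($Q{\left(o \right)} = \left(o^{2} + \left(-15 - 367\right) o\right) + 2969 = \left(o^{2} - 382 o\right) + 2969 = 2969 + o^{2} - 382 o$)
$\frac{2655012}{Q{\left(g{\left(7,13 \right)} \right)}} = \frac{2655012}{2969 + \left(21 - 585\right)^{2} - 382 \left(21 - 585\right)} = \frac{2655012}{2969 + \left(-564\right)^{2} - -215448} = \frac{2655012}{2969 + 318096 + 215448} = \frac{2655012}{536513}$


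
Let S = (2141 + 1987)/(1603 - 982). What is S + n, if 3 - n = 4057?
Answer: -837802/207 ≈ -4047.4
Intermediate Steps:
n = -4054 (n = 3 - 1*4057 = 3 - 4057 = -4054)
S = 1376/207 (S = 4128/621 = 4128*(1/621) = 1376/207 ≈ 6.6473)
S + n = 1376/207 - 4054 = -837802/207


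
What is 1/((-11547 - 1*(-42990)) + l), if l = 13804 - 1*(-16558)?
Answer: 1/61805 ≈ 1.6180e-5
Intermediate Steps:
l = 30362 (l = 13804 + 16558 = 30362)
1/((-11547 - 1*(-42990)) + l) = 1/((-11547 - 1*(-42990)) + 30362) = 1/((-11547 + 42990) + 30362) = 1/(31443 + 30362) = 1/61805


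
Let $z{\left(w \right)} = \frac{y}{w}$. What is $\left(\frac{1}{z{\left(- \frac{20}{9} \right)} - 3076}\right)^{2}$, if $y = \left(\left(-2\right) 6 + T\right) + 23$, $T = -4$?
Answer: $\frac{400}{3792465889} \approx 1.0547 \cdot 10^{-7}$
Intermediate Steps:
$y = 7$ ($y = \left(\left(-2\right) 6 - 4\right) + 23 = \left(-12 - 4\right) + 23 = -16 + 23 = 7$)
$z{\left(w \right)} = \frac{7}{w}$
$\left(\frac{1}{z{\left(- \frac{20}{9} \right)} - 3076}\right)^{2} = \left(\frac{1}{\frac{7}{\left(-20\right) \frac{1}{9}} - 3076}\right)^{2} = \left(\frac{1}{\frac{7}{- \frac{20}{9}} - 3076}\right)^{2} = \left(\frac{1}{7 \left(- \frac{9}{20}\right) - 3076}\right)^{2} = \left(\frac{1}{- \frac{63}{20} - 3076}\right)^{2} = \left(\frac{1}{- \frac{61583}{20}}\right)^{2} = \left(- \frac{20}{61583}\right)^{2} = \frac{400}{3792465889}$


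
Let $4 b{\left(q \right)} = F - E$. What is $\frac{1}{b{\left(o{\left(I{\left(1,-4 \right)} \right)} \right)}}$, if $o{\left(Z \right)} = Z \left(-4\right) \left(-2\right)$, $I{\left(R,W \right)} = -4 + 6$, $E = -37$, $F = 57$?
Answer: $\frac{2}{47} \approx 0.042553$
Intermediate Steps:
$I{\left(R,W \right)} = 2$
$o{\left(Z \right)} = 8 Z$ ($o{\left(Z \right)} = - 4 Z \left(-2\right) = 8 Z$)
$b{\left(q \right)} = \frac{47}{2}$ ($b{\left(q \right)} = \frac{57 - -37}{4} = \frac{57 + 37}{4} = \frac{1}{4} \cdot 94 = \frac{47}{2}$)
$\frac{1}{b{\left(o{\left(I{\left(1,-4 \right)} \right)} \right)}} = \frac{1}{\frac{47}{2}} = \frac{2}{47}$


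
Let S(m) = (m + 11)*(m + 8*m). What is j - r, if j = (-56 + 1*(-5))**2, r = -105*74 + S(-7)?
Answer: 11743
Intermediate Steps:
S(m) = 9*m*(11 + m) (S(m) = (11 + m)*(9*m) = 9*m*(11 + m))
r = -8022 (r = -105*74 + 9*(-7)*(11 - 7) = -7770 + 9*(-7)*4 = -7770 - 252 = -8022)
j = 3721 (j = (-56 - 5)**2 = (-61)**2 = 3721)
j - r = 3721 - 1*(-8022) = 3721 + 8022 = 11743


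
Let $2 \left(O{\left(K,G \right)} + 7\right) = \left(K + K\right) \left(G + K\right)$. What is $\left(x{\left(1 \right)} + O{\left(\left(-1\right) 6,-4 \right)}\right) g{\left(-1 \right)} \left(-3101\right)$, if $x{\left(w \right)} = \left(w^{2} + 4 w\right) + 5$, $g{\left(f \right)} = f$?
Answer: $195363$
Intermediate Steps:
$O{\left(K,G \right)} = -7 + K \left(G + K\right)$ ($O{\left(K,G \right)} = -7 + \frac{\left(K + K\right) \left(G + K\right)}{2} = -7 + \frac{2 K \left(G + K\right)}{2} = -7 + K \left(G + K\right)$)
$x{\left(w \right)} = 5 + w^{2} + 4 w$
$\left(x{\left(1 \right)} + O{\left(\left(-1\right) 6,-4 \right)}\right) g{\left(-1 \right)} \left(-3101\right) = \left(\left(5 + 1^{2} + 4 \cdot 1\right) - \left(7 - 36 + 4 \left(-1\right) 6\right)\right) \left(-1\right) \left(-3101\right) = \left(\left(5 + 1 + 4\right) - \left(-17 - 36\right)\right) \left(-1\right) \left(-3101\right) = \left(10 + \left(-7 + 36 + 24\right)\right) \left(-1\right) \left(-3101\right) = \left(10 + 53\right) \left(-1\right) \left(-3101\right) = 63 \left(-1\right) \left(-3101\right) = \left(-63\right) \left(-3101\right) = 195363$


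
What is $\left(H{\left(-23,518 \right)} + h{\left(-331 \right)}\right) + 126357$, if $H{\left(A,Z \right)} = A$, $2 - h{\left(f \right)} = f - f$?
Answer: $126336$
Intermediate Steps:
$h{\left(f \right)} = 2$ ($h{\left(f \right)} = 2 - \left(f - f\right) = 2 - 0 = 2 + 0 = 2$)
$\left(H{\left(-23,518 \right)} + h{\left(-331 \right)}\right) + 126357 = \left(-23 + 2\right) + 126357 = -21 + 126357 = 126336$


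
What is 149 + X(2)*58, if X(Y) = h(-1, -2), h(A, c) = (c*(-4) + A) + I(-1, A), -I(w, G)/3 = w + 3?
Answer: 207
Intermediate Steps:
I(w, G) = -9 - 3*w (I(w, G) = -3*(w + 3) = -3*(3 + w) = -9 - 3*w)
h(A, c) = -6 + A - 4*c (h(A, c) = (c*(-4) + A) + (-9 - 3*(-1)) = (-4*c + A) + (-9 + 3) = (A - 4*c) - 6 = -6 + A - 4*c)
X(Y) = 1 (X(Y) = -6 - 1 - 4*(-2) = -6 - 1 + 8 = 1)
149 + X(2)*58 = 149 + 1*58 = 149 + 58 = 207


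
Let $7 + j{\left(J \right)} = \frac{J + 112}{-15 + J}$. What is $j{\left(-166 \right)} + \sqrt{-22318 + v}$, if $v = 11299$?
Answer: $- \frac{1213}{181} + i \sqrt{11019} \approx -6.7017 + 104.97 i$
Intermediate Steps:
$j{\left(J \right)} = -7 + \frac{112 + J}{-15 + J}$ ($j{\left(J \right)} = -7 + \frac{J + 112}{-15 + J} = -7 + \frac{112 + J}{-15 + J}$)
$j{\left(-166 \right)} + \sqrt{-22318 + v} = \frac{217 - -996}{-15 - 166} + \sqrt{-22318 + 11299} = \frac{217 + 996}{-181} + \sqrt{-11019} = \left(- \frac{1}{181}\right) 1213 + i \sqrt{11019} = - \frac{1213}{181} + i \sqrt{11019}$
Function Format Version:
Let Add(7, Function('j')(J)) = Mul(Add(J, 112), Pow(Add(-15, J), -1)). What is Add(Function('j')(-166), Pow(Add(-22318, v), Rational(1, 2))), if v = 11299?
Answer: Add(Rational(-1213, 181), Mul(I, Pow(11019, Rational(1, 2)))) ≈ Add(-6.7017, Mul(104.97, I))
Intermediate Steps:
Function('j')(J) = Add(-7, Mul(Pow(Add(-15, J), -1), Add(112, J))) (Function('j')(J) = Add(-7, Mul(Add(J, 112), Pow(Add(-15, J), -1))) = Add(-7, Mul(Add(112, J), Pow(Add(-15, J), -1))) = Add(-7, Mul(Pow(Add(-15, J), -1), Add(112, J))))
Add(Function('j')(-166), Pow(Add(-22318, v), Rational(1, 2))) = Add(Mul(Pow(Add(-15, -166), -1), Add(217, Mul(-6, -166))), Pow(Add(-22318, 11299), Rational(1, 2))) = Add(Mul(Pow(-181, -1), Add(217, 996)), Pow(-11019, Rational(1, 2))) = Add(Mul(Rational(-1, 181), 1213), Mul(I, Pow(11019, Rational(1, 2)))) = Add(Rational(-1213, 181), Mul(I, Pow(11019, Rational(1, 2))))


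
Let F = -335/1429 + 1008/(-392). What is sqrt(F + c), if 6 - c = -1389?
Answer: sqrt(139302958354)/10003 ≈ 37.312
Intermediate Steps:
F = -28067/10003 (F = -335*1/1429 + 1008*(-1/392) = -335/1429 - 18/7 = -28067/10003 ≈ -2.8059)
c = 1395 (c = 6 - 1*(-1389) = 6 + 1389 = 1395)
sqrt(F + c) = sqrt(-28067/10003 + 1395) = sqrt(13926118/10003) = sqrt(139302958354)/10003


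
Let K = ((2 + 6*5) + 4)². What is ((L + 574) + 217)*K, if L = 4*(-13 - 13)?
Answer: 890352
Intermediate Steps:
L = -104 (L = 4*(-26) = -104)
K = 1296 (K = ((2 + 30) + 4)² = (32 + 4)² = 36² = 1296)
((L + 574) + 217)*K = ((-104 + 574) + 217)*1296 = (470 + 217)*1296 = 687*1296 = 890352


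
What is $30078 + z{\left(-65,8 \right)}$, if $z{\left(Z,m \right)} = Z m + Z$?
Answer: $29493$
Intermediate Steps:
$z{\left(Z,m \right)} = Z + Z m$
$30078 + z{\left(-65,8 \right)} = 30078 - 65 \left(1 + 8\right) = 30078 - 585 = 29493$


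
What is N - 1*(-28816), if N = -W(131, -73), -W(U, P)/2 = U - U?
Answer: 28816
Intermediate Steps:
W(U, P) = 0 (W(U, P) = -2*(U - U) = -2*0 = 0)
N = 0 (N = -1*0 = 0)
N - 1*(-28816) = 0 - 1*(-28816) = 0 + 28816 = 28816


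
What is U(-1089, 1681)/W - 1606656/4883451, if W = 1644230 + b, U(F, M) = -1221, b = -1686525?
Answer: -1878509753/6258956365 ≈ -0.30013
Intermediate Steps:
W = -42295 (W = 1644230 - 1686525 = -42295)
U(-1089, 1681)/W - 1606656/4883451 = -1221/(-42295) - 1606656/4883451 = -1221*(-1/42295) - 1606656*1/4883451 = 111/3845 - 535552/1627817 = -1878509753/6258956365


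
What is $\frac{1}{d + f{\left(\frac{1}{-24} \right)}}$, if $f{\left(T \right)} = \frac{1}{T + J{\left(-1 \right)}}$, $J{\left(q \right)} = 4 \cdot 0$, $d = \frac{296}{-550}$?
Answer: $- \frac{275}{6748} \approx -0.040753$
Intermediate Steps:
$d = - \frac{148}{275}$ ($d = 296 \left(- \frac{1}{550}\right) = - \frac{148}{275} \approx -0.53818$)
$J{\left(q \right)} = 0$
$f{\left(T \right)} = \frac{1}{T}$ ($f{\left(T \right)} = \frac{1}{T + 0} = \frac{1}{T}$)
$\frac{1}{d + f{\left(\frac{1}{-24} \right)}} = \frac{1}{- \frac{148}{275} + \frac{1}{\frac{1}{-24}}} = \frac{1}{- \frac{148}{275} + \frac{1}{- \frac{1}{24}}} = \frac{1}{- \frac{148}{275} - 24} = \frac{1}{- \frac{6748}{275}} = - \frac{275}{6748}$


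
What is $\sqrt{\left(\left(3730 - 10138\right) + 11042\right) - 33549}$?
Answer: $i \sqrt{28915} \approx 170.04 i$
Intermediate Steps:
$\sqrt{\left(\left(3730 - 10138\right) + 11042\right) - 33549} = \sqrt{\left(-6408 + 11042\right) - 33549} = \sqrt{4634 - 33549} = \sqrt{-28915} = i \sqrt{28915}$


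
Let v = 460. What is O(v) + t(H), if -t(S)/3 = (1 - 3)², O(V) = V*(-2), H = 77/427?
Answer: -932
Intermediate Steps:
H = 11/61 (H = 77*(1/427) = 11/61 ≈ 0.18033)
O(V) = -2*V
t(S) = -12 (t(S) = -3*(1 - 3)² = -3*(-2)² = -3*4 = -12)
O(v) + t(H) = -2*460 - 12 = -920 - 12 = -932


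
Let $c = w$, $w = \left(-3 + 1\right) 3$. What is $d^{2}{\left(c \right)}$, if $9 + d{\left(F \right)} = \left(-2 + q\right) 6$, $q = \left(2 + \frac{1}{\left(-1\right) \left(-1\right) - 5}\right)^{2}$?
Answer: $\frac{441}{64} \approx 6.8906$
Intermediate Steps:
$q = \frac{49}{16}$ ($q = \left(2 + \frac{1}{1 - 5}\right)^{2} = \left(2 + \frac{1}{-4}\right)^{2} = \left(2 - \frac{1}{4}\right)^{2} = \left(\frac{7}{4}\right)^{2} = \frac{49}{16} \approx 3.0625$)
$w = -6$ ($w = \left(-2\right) 3 = -6$)
$c = -6$
$d{\left(F \right)} = - \frac{21}{8}$ ($d{\left(F \right)} = -9 + \left(-2 + \frac{49}{16}\right) 6 = -9 + \frac{17}{16} \cdot 6 = -9 + \frac{51}{8} = - \frac{21}{8}$)
$d^{2}{\left(c \right)} = \left(- \frac{21}{8}\right)^{2} = \frac{441}{64}$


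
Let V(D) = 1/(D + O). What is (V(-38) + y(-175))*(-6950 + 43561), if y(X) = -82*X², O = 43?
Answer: -459696832139/5 ≈ -9.1939e+10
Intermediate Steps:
V(D) = 1/(43 + D) (V(D) = 1/(D + 43) = 1/(43 + D))
(V(-38) + y(-175))*(-6950 + 43561) = (1/(43 - 38) - 82*(-175)²)*(-6950 + 43561) = (1/5 - 82*30625)*36611 = (⅕ - 2511250)*36611 = -12556249/5*36611 = -459696832139/5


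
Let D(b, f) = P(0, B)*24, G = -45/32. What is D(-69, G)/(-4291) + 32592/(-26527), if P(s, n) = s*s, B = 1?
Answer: -32592/26527 ≈ -1.2286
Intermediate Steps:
G = -45/32 (G = -45*1/32 = -45/32 ≈ -1.4063)
P(s, n) = s²
D(b, f) = 0 (D(b, f) = 0²*24 = 0*24 = 0)
D(-69, G)/(-4291) + 32592/(-26527) = 0/(-4291) + 32592/(-26527) = 0*(-1/4291) + 32592*(-1/26527) = 0 - 32592/26527 = -32592/26527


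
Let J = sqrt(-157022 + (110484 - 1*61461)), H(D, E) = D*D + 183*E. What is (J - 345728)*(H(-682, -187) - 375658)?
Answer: -19099743360 + 55245*I*sqrt(107999) ≈ -1.91e+10 + 1.8155e+7*I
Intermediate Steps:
H(D, E) = D**2 + 183*E
J = I*sqrt(107999) (J = sqrt(-157022 + (110484 - 61461)) = sqrt(-157022 + 49023) = sqrt(-107999) = I*sqrt(107999) ≈ 328.63*I)
(J - 345728)*(H(-682, -187) - 375658) = (I*sqrt(107999) - 345728)*(((-682)**2 + 183*(-187)) - 375658) = (-345728 + I*sqrt(107999))*((465124 - 34221) - 375658) = (-345728 + I*sqrt(107999))*(430903 - 375658) = (-345728 + I*sqrt(107999))*55245 = -19099743360 + 55245*I*sqrt(107999)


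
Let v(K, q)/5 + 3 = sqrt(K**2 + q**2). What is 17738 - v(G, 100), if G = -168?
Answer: 17753 - 20*sqrt(2389) ≈ 16775.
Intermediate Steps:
v(K, q) = -15 + 5*sqrt(K**2 + q**2)
17738 - v(G, 100) = 17738 - (-15 + 5*sqrt((-168)**2 + 100**2)) = 17738 - (-15 + 5*sqrt(28224 + 10000)) = 17738 - (-15 + 5*sqrt(38224)) = 17738 - (-15 + 5*(4*sqrt(2389))) = 17738 - (-15 + 20*sqrt(2389)) = 17738 + (15 - 20*sqrt(2389)) = 17753 - 20*sqrt(2389)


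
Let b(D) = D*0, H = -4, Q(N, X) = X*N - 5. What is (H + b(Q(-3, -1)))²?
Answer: 16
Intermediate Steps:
Q(N, X) = -5 + N*X (Q(N, X) = N*X - 5 = -5 + N*X)
b(D) = 0
(H + b(Q(-3, -1)))² = (-4 + 0)² = (-4)² = 16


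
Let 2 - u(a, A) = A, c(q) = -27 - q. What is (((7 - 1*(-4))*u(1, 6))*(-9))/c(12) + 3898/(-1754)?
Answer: -141101/11401 ≈ -12.376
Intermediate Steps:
u(a, A) = 2 - A
(((7 - 1*(-4))*u(1, 6))*(-9))/c(12) + 3898/(-1754) = (((7 - 1*(-4))*(2 - 1*6))*(-9))/(-27 - 1*12) + 3898/(-1754) = (((7 + 4)*(2 - 6))*(-9))/(-27 - 12) + 3898*(-1/1754) = ((11*(-4))*(-9))/(-39) - 1949/877 = -44*(-9)*(-1/39) - 1949/877 = 396*(-1/39) - 1949/877 = -132/13 - 1949/877 = -141101/11401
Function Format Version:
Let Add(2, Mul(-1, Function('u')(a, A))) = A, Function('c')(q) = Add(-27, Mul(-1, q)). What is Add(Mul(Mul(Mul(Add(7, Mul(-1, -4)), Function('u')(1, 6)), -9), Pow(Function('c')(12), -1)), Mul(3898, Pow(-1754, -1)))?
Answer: Rational(-141101, 11401) ≈ -12.376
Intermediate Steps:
Function('u')(a, A) = Add(2, Mul(-1, A))
Add(Mul(Mul(Mul(Add(7, Mul(-1, -4)), Function('u')(1, 6)), -9), Pow(Function('c')(12), -1)), Mul(3898, Pow(-1754, -1))) = Add(Mul(Mul(Mul(Add(7, Mul(-1, -4)), Add(2, Mul(-1, 6))), -9), Pow(Add(-27, Mul(-1, 12)), -1)), Mul(3898, Pow(-1754, -1))) = Add(Mul(Mul(Mul(Add(7, 4), Add(2, -6)), -9), Pow(Add(-27, -12), -1)), Mul(3898, Rational(-1, 1754))) = Add(Mul(Mul(Mul(11, -4), -9), Pow(-39, -1)), Rational(-1949, 877)) = Add(Mul(Mul(-44, -9), Rational(-1, 39)), Rational(-1949, 877)) = Add(Mul(396, Rational(-1, 39)), Rational(-1949, 877)) = Add(Rational(-132, 13), Rational(-1949, 877)) = Rational(-141101, 11401)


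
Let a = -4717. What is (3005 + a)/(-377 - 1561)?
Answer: 856/969 ≈ 0.88338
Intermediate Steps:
(3005 + a)/(-377 - 1561) = (3005 - 4717)/(-377 - 1561) = -1712/(-1938) = -1712*(-1/1938) = 856/969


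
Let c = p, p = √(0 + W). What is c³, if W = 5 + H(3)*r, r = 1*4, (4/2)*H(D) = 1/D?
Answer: 17*√51/9 ≈ 13.489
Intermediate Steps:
H(D) = 1/(2*D)
r = 4
W = 17/3 (W = 5 + ((½)/3)*4 = 5 + ((½)*(⅓))*4 = 5 + (⅙)*4 = 5 + ⅔ = 17/3 ≈ 5.6667)
p = √51/3 (p = √(0 + 17/3) = √(17/3) = √51/3 ≈ 2.3805)
c = √51/3 ≈ 2.3805
c³ = (√51/3)³ = 17*√51/9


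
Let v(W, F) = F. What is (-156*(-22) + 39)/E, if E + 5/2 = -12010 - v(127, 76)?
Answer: -2314/8059 ≈ -0.28713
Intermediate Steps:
E = -24177/2 (E = -5/2 + (-12010 - 1*76) = -5/2 + (-12010 - 76) = -5/2 - 12086 = -24177/2 ≈ -12089.)
(-156*(-22) + 39)/E = (-156*(-22) + 39)/(-24177/2) = (3432 + 39)*(-2/24177) = 3471*(-2/24177) = -2314/8059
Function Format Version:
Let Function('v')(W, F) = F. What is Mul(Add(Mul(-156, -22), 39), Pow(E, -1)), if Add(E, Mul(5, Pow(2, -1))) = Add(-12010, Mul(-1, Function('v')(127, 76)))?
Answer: Rational(-2314, 8059) ≈ -0.28713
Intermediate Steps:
E = Rational(-24177, 2) (E = Add(Rational(-5, 2), Add(-12010, Mul(-1, 76))) = Add(Rational(-5, 2), Add(-12010, -76)) = Add(Rational(-5, 2), -12086) = Rational(-24177, 2) ≈ -12089.)
Mul(Add(Mul(-156, -22), 39), Pow(E, -1)) = Mul(Add(Mul(-156, -22), 39), Pow(Rational(-24177, 2), -1)) = Mul(Add(3432, 39), Rational(-2, 24177)) = Mul(3471, Rational(-2, 24177)) = Rational(-2314, 8059)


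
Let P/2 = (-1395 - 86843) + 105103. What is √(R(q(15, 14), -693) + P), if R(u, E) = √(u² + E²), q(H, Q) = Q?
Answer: √(33730 + 7*√9805) ≈ 185.53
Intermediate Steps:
P = 33730 (P = 2*((-1395 - 86843) + 105103) = 2*(-88238 + 105103) = 2*16865 = 33730)
R(u, E) = √(E² + u²)
√(R(q(15, 14), -693) + P) = √(√((-693)² + 14²) + 33730) = √(√(480249 + 196) + 33730) = √(√480445 + 33730) = √(7*√9805 + 33730) = √(33730 + 7*√9805)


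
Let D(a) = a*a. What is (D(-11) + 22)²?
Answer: 20449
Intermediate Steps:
D(a) = a²
(D(-11) + 22)² = ((-11)² + 22)² = (121 + 22)² = 143² = 20449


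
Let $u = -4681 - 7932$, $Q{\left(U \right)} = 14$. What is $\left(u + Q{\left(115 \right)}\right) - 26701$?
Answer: $-39300$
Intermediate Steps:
$u = -12613$ ($u = -4681 - 7932 = -12613$)
$\left(u + Q{\left(115 \right)}\right) - 26701 = \left(-12613 + 14\right) - 26701 = -12599 - 26701 = -39300$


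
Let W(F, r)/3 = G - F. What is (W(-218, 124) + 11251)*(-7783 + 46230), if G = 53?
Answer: 463824608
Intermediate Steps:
W(F, r) = 159 - 3*F (W(F, r) = 3*(53 - F) = 159 - 3*F)
(W(-218, 124) + 11251)*(-7783 + 46230) = ((159 - 3*(-218)) + 11251)*(-7783 + 46230) = ((159 + 654) + 11251)*38447 = (813 + 11251)*38447 = 12064*38447 = 463824608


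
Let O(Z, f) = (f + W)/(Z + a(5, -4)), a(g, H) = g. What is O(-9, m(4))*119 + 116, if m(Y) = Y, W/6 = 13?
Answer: -4647/2 ≈ -2323.5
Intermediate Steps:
W = 78 (W = 6*13 = 78)
O(Z, f) = (78 + f)/(5 + Z) (O(Z, f) = (f + 78)/(Z + 5) = (78 + f)/(5 + Z))
O(-9, m(4))*119 + 116 = ((78 + 4)/(5 - 9))*119 + 116 = (82/(-4))*119 + 116 = -¼*82*119 + 116 = -41/2*119 + 116 = -4879/2 + 116 = -4647/2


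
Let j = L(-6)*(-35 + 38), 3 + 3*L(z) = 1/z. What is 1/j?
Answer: -6/19 ≈ -0.31579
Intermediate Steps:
L(z) = -1 + 1/(3*z) (L(z) = -1 + (1/z)/3 = -1 + 1/(3*z))
j = -19/6 (j = ((1/3 - 1*(-6))/(-6))*(-35 + 38) = -(1/3 + 6)/6*3 = -1/6*19/3*3 = -19/18*3 = -19/6 ≈ -3.1667)
1/j = 1/(-19/6) = -6/19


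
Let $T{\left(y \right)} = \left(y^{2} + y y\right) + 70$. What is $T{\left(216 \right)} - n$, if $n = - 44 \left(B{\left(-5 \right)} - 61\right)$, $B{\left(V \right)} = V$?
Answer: $90478$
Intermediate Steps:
$T{\left(y \right)} = 70 + 2 y^{2}$ ($T{\left(y \right)} = \left(y^{2} + y^{2}\right) + 70 = 2 y^{2} + 70 = 70 + 2 y^{2}$)
$n = 2904$ ($n = - 44 \left(-5 - 61\right) = \left(-44\right) \left(-66\right) = 2904$)
$T{\left(216 \right)} - n = \left(70 + 2 \cdot 216^{2}\right) - 2904 = \left(70 + 2 \cdot 46656\right) - 2904 = \left(70 + 93312\right) - 2904 = 93382 - 2904 = 90478$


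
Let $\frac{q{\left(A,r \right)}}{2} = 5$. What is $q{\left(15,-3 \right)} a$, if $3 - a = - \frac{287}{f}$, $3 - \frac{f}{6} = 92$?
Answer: $\frac{6575}{267} \approx 24.625$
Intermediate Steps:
$f = -534$ ($f = 18 - 552 = -534$)
$a = \frac{1315}{534}$ ($a = 3 - - \frac{287}{-534} = 3 - \left(-287\right) \left(- \frac{1}{534}\right) = 3 - \frac{287}{534} = \frac{1315}{534} \approx 2.4625$)
$q{\left(A,r \right)} = 10$ ($q{\left(A,r \right)} = 2 \cdot 5 = 10$)
$q{\left(15,-3 \right)} a = 10 \cdot \frac{1315}{534} = \frac{6575}{267}$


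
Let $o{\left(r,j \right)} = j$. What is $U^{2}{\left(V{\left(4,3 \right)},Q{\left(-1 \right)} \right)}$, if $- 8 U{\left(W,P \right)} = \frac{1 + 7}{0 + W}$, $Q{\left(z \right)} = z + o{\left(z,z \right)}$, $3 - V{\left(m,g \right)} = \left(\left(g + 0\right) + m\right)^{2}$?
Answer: $\frac{1}{2116} \approx 0.00047259$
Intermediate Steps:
$V{\left(m,g \right)} = 3 - \left(g + m\right)^{2}$ ($V{\left(m,g \right)} = 3 - \left(\left(g + 0\right) + m\right)^{2} = 3 - \left(g + m\right)^{2}$)
$Q{\left(z \right)} = 2 z$ ($Q{\left(z \right)} = z + z = 2 z$)
$U{\left(W,P \right)} = - \frac{1}{W}$ ($U{\left(W,P \right)} = - \frac{\left(1 + 7\right) \frac{1}{0 + W}}{8} = - \frac{8 \frac{1}{W}}{8} = - \frac{1}{W}$)
$U^{2}{\left(V{\left(4,3 \right)},Q{\left(-1 \right)} \right)} = \left(- \frac{1}{3 - \left(3 + 4\right)^{2}}\right)^{2} = \left(- \frac{1}{3 - 7^{2}}\right)^{2} = \left(- \frac{1}{3 - 49}\right)^{2} = \left(- \frac{1}{-46}\right)^{2} = \left(\left(-1\right) \left(- \frac{1}{46}\right)\right)^{2} = \left(\frac{1}{46}\right)^{2} = \frac{1}{2116}$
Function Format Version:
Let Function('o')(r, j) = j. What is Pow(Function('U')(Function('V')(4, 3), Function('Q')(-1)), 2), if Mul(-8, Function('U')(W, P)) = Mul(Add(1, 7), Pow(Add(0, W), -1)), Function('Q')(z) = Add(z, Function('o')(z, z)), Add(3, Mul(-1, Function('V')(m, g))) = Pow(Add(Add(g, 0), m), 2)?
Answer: Rational(1, 2116) ≈ 0.00047259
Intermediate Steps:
Function('V')(m, g) = Add(3, Mul(-1, Pow(Add(g, m), 2))) (Function('V')(m, g) = Add(3, Mul(-1, Pow(Add(Add(g, 0), m), 2))) = Add(3, Mul(-1, Pow(Add(g, m), 2))))
Function('Q')(z) = Mul(2, z) (Function('Q')(z) = Add(z, z) = Mul(2, z))
Function('U')(W, P) = Mul(-1, Pow(W, -1)) (Function('U')(W, P) = Mul(Rational(-1, 8), Mul(Add(1, 7), Pow(Add(0, W), -1))) = Mul(Rational(-1, 8), Mul(8, Pow(W, -1))) = Mul(-1, Pow(W, -1)))
Pow(Function('U')(Function('V')(4, 3), Function('Q')(-1)), 2) = Pow(Mul(-1, Pow(Add(3, Mul(-1, Pow(Add(3, 4), 2))), -1)), 2) = Pow(Mul(-1, Pow(Add(3, Mul(-1, Pow(7, 2))), -1)), 2) = Pow(Mul(-1, Pow(Add(3, Mul(-1, 49)), -1)), 2) = Pow(Mul(-1, Pow(Add(3, -49), -1)), 2) = Pow(Mul(-1, Pow(-46, -1)), 2) = Pow(Mul(-1, Rational(-1, 46)), 2) = Pow(Rational(1, 46), 2) = Rational(1, 2116)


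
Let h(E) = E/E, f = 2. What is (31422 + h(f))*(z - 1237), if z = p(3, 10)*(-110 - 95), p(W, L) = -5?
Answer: -6661676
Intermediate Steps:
h(E) = 1
z = 1025 (z = -5*(-110 - 95) = -5*(-205) = 1025)
(31422 + h(f))*(z - 1237) = (31422 + 1)*(1025 - 1237) = 31423*(-212) = -6661676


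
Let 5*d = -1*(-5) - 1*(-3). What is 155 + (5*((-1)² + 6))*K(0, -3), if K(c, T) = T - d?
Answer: -6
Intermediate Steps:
d = 8/5 (d = (-1*(-5) - 1*(-3))/5 = (5 + 3)/5 = (⅕)*8 = 8/5 ≈ 1.6000)
K(c, T) = -8/5 + T (K(c, T) = T - 1*8/5 = T - 8/5 = -8/5 + T)
155 + (5*((-1)² + 6))*K(0, -3) = 155 + (5*((-1)² + 6))*(-8/5 - 3) = 155 + (5*(1 + 6))*(-23/5) = 155 + (5*7)*(-23/5) = 155 + 35*(-23/5) = 155 - 161 = -6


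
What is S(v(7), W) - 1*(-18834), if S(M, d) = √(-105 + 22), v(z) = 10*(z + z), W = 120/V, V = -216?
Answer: 18834 + I*√83 ≈ 18834.0 + 9.1104*I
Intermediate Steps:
W = -5/9 (W = 120/(-216) = 120*(-1/216) = -5/9 ≈ -0.55556)
v(z) = 20*z (v(z) = 10*(2*z) = 20*z)
S(M, d) = I*√83 (S(M, d) = √(-83) = I*√83)
S(v(7), W) - 1*(-18834) = I*√83 - 1*(-18834) = I*√83 + 18834 = 18834 + I*√83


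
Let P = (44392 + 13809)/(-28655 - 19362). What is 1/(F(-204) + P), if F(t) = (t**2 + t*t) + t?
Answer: 48017/3986697275 ≈ 1.2044e-5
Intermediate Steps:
F(t) = t + 2*t**2 (F(t) = (t**2 + t**2) + t = 2*t**2 + t = t + 2*t**2)
P = -58201/48017 (P = 58201/(-48017) = 58201*(-1/48017) = -58201/48017 ≈ -1.2121)
1/(F(-204) + P) = 1/(-204*(1 + 2*(-204)) - 58201/48017) = 1/(-204*(1 - 408) - 58201/48017) = 1/(-204*(-407) - 58201/48017) = 1/(83028 - 58201/48017) = 1/(3986697275/48017) = 48017/3986697275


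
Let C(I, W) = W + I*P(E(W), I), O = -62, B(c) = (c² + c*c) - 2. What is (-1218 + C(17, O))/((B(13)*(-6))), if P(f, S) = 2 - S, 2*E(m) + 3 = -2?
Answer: 1535/2016 ≈ 0.76141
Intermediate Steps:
E(m) = -5/2 (E(m) = -3/2 + (½)*(-2) = -3/2 - 1 = -5/2)
B(c) = -2 + 2*c² (B(c) = (c² + c²) - 2 = 2*c² - 2 = -2 + 2*c²)
C(I, W) = W + I*(2 - I)
(-1218 + C(17, O))/((B(13)*(-6))) = (-1218 + (-62 - 1*17*(-2 + 17)))/(((-2 + 2*13²)*(-6))) = (-1218 + (-62 - 1*17*15))/(((-2 + 2*169)*(-6))) = (-1218 + (-62 - 255))/(((-2 + 338)*(-6))) = (-1218 - 317)/((336*(-6))) = -1535/(-2016) = -1535*(-1/2016) = 1535/2016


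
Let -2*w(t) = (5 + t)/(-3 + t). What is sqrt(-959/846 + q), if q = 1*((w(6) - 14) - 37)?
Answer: 2*I*sqrt(268229)/141 ≈ 7.3462*I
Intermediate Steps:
w(t) = -(5 + t)/(2*(-3 + t))
q = -317/6 (q = 1*(((-5 - 1*6)/(2*(-3 + 6)) - 14) - 37) = 1*(((1/2)*(-5 - 6)/3 - 14) - 37) = 1*(((1/2)*(1/3)*(-11) - 14) - 37) = 1*((-11/6 - 14) - 37) = 1*(-95/6 - 37) = 1*(-317/6) = -317/6 ≈ -52.833)
sqrt(-959/846 + q) = sqrt(-959/846 - 317/6) = sqrt(-22828/423) = 2*I*sqrt(268229)/141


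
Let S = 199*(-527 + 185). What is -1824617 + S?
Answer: -1892675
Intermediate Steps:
S = -68058 (S = 199*(-342) = -68058)
-1824617 + S = -1824617 - 68058 = -1892675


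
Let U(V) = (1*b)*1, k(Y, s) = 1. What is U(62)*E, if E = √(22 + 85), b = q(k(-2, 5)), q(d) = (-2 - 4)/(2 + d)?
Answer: -2*√107 ≈ -20.688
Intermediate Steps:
q(d) = -6/(2 + d)
b = -2 (b = -6/(2 + 1) = -6/3 = -6*⅓ = -2)
E = √107 ≈ 10.344
U(V) = -2 (U(V) = (1*(-2))*1 = -2*1 = -2)
U(62)*E = -2*√107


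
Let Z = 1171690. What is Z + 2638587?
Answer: 3810277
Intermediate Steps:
Z + 2638587 = 1171690 + 2638587 = 3810277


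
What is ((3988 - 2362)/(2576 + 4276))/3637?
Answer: 271/4153454 ≈ 6.5247e-5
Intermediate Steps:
((3988 - 2362)/(2576 + 4276))/3637 = (1626/6852)*(1/3637) = (1626*(1/6852))*(1/3637) = (271/1142)*(1/3637) = 271/4153454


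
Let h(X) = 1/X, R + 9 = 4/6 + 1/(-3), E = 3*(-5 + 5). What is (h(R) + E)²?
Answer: 9/676 ≈ 0.013314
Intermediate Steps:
E = 0 (E = 3*0 = 0)
R = -26/3 (R = -9 + (4/6 + 1/(-3)) = -9 + (4*(⅙) + 1*(-⅓)) = -9 + (⅔ - ⅓) = -9 + ⅓ = -26/3 ≈ -8.6667)
(h(R) + E)² = (1/(-26/3) + 0)² = (-3/26 + 0)² = (-3/26)² = 9/676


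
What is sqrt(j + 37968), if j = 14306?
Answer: sqrt(52274) ≈ 228.64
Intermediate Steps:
sqrt(j + 37968) = sqrt(14306 + 37968) = sqrt(52274)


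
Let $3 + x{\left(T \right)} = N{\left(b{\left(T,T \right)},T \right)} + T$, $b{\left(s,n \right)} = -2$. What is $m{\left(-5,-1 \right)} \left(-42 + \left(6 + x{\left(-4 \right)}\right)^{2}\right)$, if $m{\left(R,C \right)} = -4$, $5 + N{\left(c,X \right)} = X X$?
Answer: $-232$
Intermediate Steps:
$N{\left(c,X \right)} = -5 + X^{2}$ ($N{\left(c,X \right)} = -5 + X X = -5 + X^{2}$)
$x{\left(T \right)} = -8 + T + T^{2}$ ($x{\left(T \right)} = -3 + \left(\left(-5 + T^{2}\right) + T\right) = -3 + \left(-5 + T + T^{2}\right) = -8 + T + T^{2}$)
$m{\left(-5,-1 \right)} \left(-42 + \left(6 + x{\left(-4 \right)}\right)^{2}\right) = - 4 \left(-42 + \left(6 - \left(12 - 16\right)\right)^{2}\right) = - 4 \left(-42 + \left(6 - -4\right)^{2}\right) = - 4 \left(-42 + \left(6 + 4\right)^{2}\right) = - 4 \left(-42 + 10^{2}\right) = - 4 \left(-42 + 100\right) = \left(-4\right) 58 = -232$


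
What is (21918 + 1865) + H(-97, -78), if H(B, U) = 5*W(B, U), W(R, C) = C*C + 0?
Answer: 54203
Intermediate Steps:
W(R, C) = C**2 (W(R, C) = C**2 + 0 = C**2)
H(B, U) = 5*U**2
(21918 + 1865) + H(-97, -78) = (21918 + 1865) + 5*(-78)**2 = 23783 + 5*6084 = 23783 + 30420 = 54203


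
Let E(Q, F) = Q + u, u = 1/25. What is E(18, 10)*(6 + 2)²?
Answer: 28864/25 ≈ 1154.6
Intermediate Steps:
u = 1/25 ≈ 0.040000
E(Q, F) = 1/25 + Q (E(Q, F) = Q + 1/25 = 1/25 + Q)
E(18, 10)*(6 + 2)² = (1/25 + 18)*(6 + 2)² = (451/25)*8² = (451/25)*64 = 28864/25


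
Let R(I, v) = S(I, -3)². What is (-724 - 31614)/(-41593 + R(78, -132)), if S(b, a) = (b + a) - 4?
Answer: 16169/18276 ≈ 0.88471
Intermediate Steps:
S(b, a) = -4 + a + b (S(b, a) = (a + b) - 4 = -4 + a + b)
R(I, v) = (-7 + I)² (R(I, v) = (-4 - 3 + I)² = (-7 + I)²)
(-724 - 31614)/(-41593 + R(78, -132)) = (-724 - 31614)/(-41593 + (-7 + 78)²) = -32338/(-41593 + 71²) = -32338/(-41593 + 5041) = -32338/(-36552) = -32338*(-1/36552) = 16169/18276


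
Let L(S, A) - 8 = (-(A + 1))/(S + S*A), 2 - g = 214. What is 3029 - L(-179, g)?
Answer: 540758/179 ≈ 3021.0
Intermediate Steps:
g = -212 (g = 2 - 1*214 = 2 - 214 = -212)
L(S, A) = 8 + (-1 - A)/(S + A*S) (L(S, A) = 8 + (-(A + 1))/(S + S*A) = 8 + (-(1 + A))/(S + A*S) = 8 + (-1 - A)/(S + A*S))
3029 - L(-179, g) = 3029 - (8 - 1/(-179)) = 3029 - (8 - 1*(-1/179)) = 3029 - (8 + 1/179) = 3029 - 1*1433/179 = 3029 - 1433/179 = 540758/179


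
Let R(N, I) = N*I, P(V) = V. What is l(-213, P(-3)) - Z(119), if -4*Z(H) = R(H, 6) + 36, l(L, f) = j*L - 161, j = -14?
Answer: 6017/2 ≈ 3008.5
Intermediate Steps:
l(L, f) = -161 - 14*L (l(L, f) = -14*L - 161 = -161 - 14*L)
R(N, I) = I*N
Z(H) = -9 - 3*H/2 (Z(H) = -(6*H + 36)/4 = -(36 + 6*H)/4 = -9 - 3*H/2)
l(-213, P(-3)) - Z(119) = (-161 - 14*(-213)) - (-9 - 3/2*119) = (-161 + 2982) - (-9 - 357/2) = 2821 - 1*(-375/2) = 2821 + 375/2 = 6017/2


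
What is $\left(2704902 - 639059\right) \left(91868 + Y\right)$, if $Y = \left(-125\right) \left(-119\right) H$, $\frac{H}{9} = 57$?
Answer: $15953974567349$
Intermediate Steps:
$H = 513$ ($H = 9 \cdot 57 = 513$)
$Y = 7630875$ ($Y = \left(-125\right) \left(-119\right) 513 = 14875 \cdot 513 = 7630875$)
$\left(2704902 - 639059\right) \left(91868 + Y\right) = \left(2704902 - 639059\right) \left(91868 + 7630875\right) = 2065843 \cdot 7722743 = 15953974567349$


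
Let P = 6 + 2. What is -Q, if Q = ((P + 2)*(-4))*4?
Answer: 160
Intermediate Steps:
P = 8
Q = -160 (Q = ((8 + 2)*(-4))*4 = (10*(-4))*4 = -40*4 = -160)
-Q = -1*(-160) = 160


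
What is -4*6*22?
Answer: -528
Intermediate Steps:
-4*6*22 = -24*22 = -528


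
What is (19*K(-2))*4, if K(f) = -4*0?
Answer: 0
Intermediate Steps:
K(f) = 0
(19*K(-2))*4 = (19*0)*4 = 0*4 = 0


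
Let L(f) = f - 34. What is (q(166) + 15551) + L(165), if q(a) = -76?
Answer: 15606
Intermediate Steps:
L(f) = -34 + f
(q(166) + 15551) + L(165) = (-76 + 15551) + (-34 + 165) = 15475 + 131 = 15606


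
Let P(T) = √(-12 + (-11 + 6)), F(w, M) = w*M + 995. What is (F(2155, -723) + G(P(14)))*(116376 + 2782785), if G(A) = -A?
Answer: -4514196618270 - 2899161*I*√17 ≈ -4.5142e+12 - 1.1954e+7*I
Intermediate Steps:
F(w, M) = 995 + M*w (F(w, M) = M*w + 995 = 995 + M*w)
P(T) = I*√17 (P(T) = √(-12 - 5) = √(-17) = I*√17)
(F(2155, -723) + G(P(14)))*(116376 + 2782785) = ((995 - 723*2155) - I*√17)*(116376 + 2782785) = ((995 - 1558065) - I*√17)*2899161 = (-1557070 - I*√17)*2899161 = -4514196618270 - 2899161*I*√17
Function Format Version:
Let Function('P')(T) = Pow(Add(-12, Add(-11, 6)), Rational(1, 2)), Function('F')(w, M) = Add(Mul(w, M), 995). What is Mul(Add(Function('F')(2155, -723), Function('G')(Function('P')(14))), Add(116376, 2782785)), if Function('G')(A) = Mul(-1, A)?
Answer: Add(-4514196618270, Mul(-2899161, I, Pow(17, Rational(1, 2)))) ≈ Add(-4.5142e+12, Mul(-1.1954e+7, I))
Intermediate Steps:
Function('F')(w, M) = Add(995, Mul(M, w)) (Function('F')(w, M) = Add(Mul(M, w), 995) = Add(995, Mul(M, w)))
Function('P')(T) = Mul(I, Pow(17, Rational(1, 2))) (Function('P')(T) = Pow(Add(-12, -5), Rational(1, 2)) = Pow(-17, Rational(1, 2)) = Mul(I, Pow(17, Rational(1, 2))))
Mul(Add(Function('F')(2155, -723), Function('G')(Function('P')(14))), Add(116376, 2782785)) = Mul(Add(Add(995, Mul(-723, 2155)), Mul(-1, Mul(I, Pow(17, Rational(1, 2))))), Add(116376, 2782785)) = Mul(Add(Add(995, -1558065), Mul(-1, I, Pow(17, Rational(1, 2)))), 2899161) = Mul(Add(-1557070, Mul(-1, I, Pow(17, Rational(1, 2)))), 2899161) = Add(-4514196618270, Mul(-2899161, I, Pow(17, Rational(1, 2))))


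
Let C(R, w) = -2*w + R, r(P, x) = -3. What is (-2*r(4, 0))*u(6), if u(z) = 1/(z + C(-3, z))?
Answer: -2/3 ≈ -0.66667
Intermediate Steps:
C(R, w) = R - 2*w
u(z) = 1/(-3 - z) (u(z) = 1/(z + (-3 - 2*z)) = 1/(-3 - z))
(-2*r(4, 0))*u(6) = (-2*(-3))/(-3 - 1*6) = 6/(-3 - 6) = 6/(-9) = 6*(-1/9) = -2/3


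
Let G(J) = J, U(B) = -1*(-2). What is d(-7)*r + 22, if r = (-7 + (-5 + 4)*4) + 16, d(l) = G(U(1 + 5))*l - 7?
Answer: -83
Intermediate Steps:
U(B) = 2
d(l) = -7 + 2*l (d(l) = 2*l - 7 = -7 + 2*l)
r = 5 (r = (-7 - 1*4) + 16 = (-7 - 4) + 16 = -11 + 16 = 5)
d(-7)*r + 22 = (-7 + 2*(-7))*5 + 22 = (-7 - 14)*5 + 22 = -21*5 + 22 = -105 + 22 = -83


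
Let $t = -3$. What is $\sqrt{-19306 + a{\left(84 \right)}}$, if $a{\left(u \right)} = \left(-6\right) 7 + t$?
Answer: $i \sqrt{19351} \approx 139.11 i$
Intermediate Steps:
$a{\left(u \right)} = -45$ ($a{\left(u \right)} = \left(-6\right) 7 - 3 = -42 - 3 = -45$)
$\sqrt{-19306 + a{\left(84 \right)}} = \sqrt{-19306 - 45} = \sqrt{-19351} = i \sqrt{19351}$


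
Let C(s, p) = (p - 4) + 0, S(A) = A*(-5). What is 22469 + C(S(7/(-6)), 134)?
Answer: 22599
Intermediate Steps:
S(A) = -5*A
C(s, p) = -4 + p (C(s, p) = (-4 + p) + 0 = -4 + p)
22469 + C(S(7/(-6)), 134) = 22469 + (-4 + 134) = 22469 + 130 = 22599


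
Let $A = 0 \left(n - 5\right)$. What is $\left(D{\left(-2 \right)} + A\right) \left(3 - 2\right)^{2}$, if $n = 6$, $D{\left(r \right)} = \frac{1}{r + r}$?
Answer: $- \frac{1}{4} \approx -0.25$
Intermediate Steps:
$D{\left(r \right)} = \frac{1}{2 r}$
$A = 0$ ($A = 0 \left(6 - 5\right) = 0 \cdot 1 = 0$)
$\left(D{\left(-2 \right)} + A\right) \left(3 - 2\right)^{2} = \left(\frac{1}{2 \left(-2\right)} + 0\right) \left(3 - 2\right)^{2} = \left(\frac{1}{2} \left(- \frac{1}{2}\right) + 0\right) 1^{2} = \left(- \frac{1}{4} + 0\right) 1 = \left(- \frac{1}{4}\right) 1 = - \frac{1}{4}$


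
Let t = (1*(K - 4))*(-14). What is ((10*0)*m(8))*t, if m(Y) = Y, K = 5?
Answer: 0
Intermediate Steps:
t = -14 (t = (1*(5 - 4))*(-14) = (1*1)*(-14) = 1*(-14) = -14)
((10*0)*m(8))*t = ((10*0)*8)*(-14) = (0*8)*(-14) = 0*(-14) = 0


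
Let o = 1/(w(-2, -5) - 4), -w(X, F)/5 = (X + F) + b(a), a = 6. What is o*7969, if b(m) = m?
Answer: 7969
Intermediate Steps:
w(X, F) = -30 - 5*F - 5*X (w(X, F) = -5*((X + F) + 6) = -5*((F + X) + 6) = -5*(6 + F + X) = -30 - 5*F - 5*X)
o = 1 (o = 1/((-30 - 5*(-5) - 5*(-2)) - 4) = 1/((-30 + 25 + 10) - 4) = 1/(5 - 4) = 1/1 = 1)
o*7969 = 1*7969 = 7969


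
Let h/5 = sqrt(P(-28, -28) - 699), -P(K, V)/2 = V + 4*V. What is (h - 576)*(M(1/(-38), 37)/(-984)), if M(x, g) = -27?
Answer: -648/41 + 45*I*sqrt(419)/328 ≈ -15.805 + 2.8083*I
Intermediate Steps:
P(K, V) = -10*V (P(K, V) = -2*(V + 4*V) = -10*V)
h = 5*I*sqrt(419) (h = 5*sqrt(-10*(-28) - 699) = 5*sqrt(280 - 699) = 5*sqrt(-419) = 5*(I*sqrt(419)) = 5*I*sqrt(419) ≈ 102.35*I)
(h - 576)*(M(1/(-38), 37)/(-984)) = (5*I*sqrt(419) - 576)*(-27/(-984)) = (-576 + 5*I*sqrt(419))*(-27*(-1/984)) = (-576 + 5*I*sqrt(419))*(9/328) = -648/41 + 45*I*sqrt(419)/328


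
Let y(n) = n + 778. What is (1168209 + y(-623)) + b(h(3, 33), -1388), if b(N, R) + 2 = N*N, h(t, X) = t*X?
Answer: 1178163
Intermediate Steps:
h(t, X) = X*t
b(N, R) = -2 + N² (b(N, R) = -2 + N*N = -2 + N²)
y(n) = 778 + n
(1168209 + y(-623)) + b(h(3, 33), -1388) = (1168209 + (778 - 623)) + (-2 + (33*3)²) = (1168209 + 155) + (-2 + 99²) = 1168364 + (-2 + 9801) = 1168364 + 9799 = 1178163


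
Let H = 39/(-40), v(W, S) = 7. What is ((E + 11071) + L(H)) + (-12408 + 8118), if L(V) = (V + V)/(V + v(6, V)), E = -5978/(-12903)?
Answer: 21086787827/3109623 ≈ 6781.1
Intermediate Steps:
E = 5978/12903 (E = -5978*(-1/12903) = 5978/12903 ≈ 0.46330)
H = -39/40 (H = 39*(-1/40) = -39/40 ≈ -0.97500)
L(V) = 2*V/(7 + V) (L(V) = (V + V)/(V + 7) = (2*V)/(7 + V) = 2*V/(7 + V))
((E + 11071) + L(H)) + (-12408 + 8118) = ((5978/12903 + 11071) + 2*(-39/40)/(7 - 39/40)) + (-12408 + 8118) = (142855091/12903 + 2*(-39/40)/(241/40)) - 4290 = (142855091/12903 + 2*(-39/40)*(40/241)) - 4290 = (142855091/12903 - 78/241) - 4290 = 34427070497/3109623 - 4290 = 21086787827/3109623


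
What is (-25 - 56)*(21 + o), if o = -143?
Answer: 9882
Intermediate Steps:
(-25 - 56)*(21 + o) = (-25 - 56)*(21 - 143) = -81*(-122) = 9882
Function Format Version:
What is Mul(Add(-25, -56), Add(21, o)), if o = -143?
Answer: 9882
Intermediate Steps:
Mul(Add(-25, -56), Add(21, o)) = Mul(Add(-25, -56), Add(21, -143)) = Mul(-81, -122) = 9882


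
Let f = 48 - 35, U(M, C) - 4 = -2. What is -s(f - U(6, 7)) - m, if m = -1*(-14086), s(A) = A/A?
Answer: -14087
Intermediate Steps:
U(M, C) = 2 (U(M, C) = 4 - 2 = 2)
f = 13
s(A) = 1
m = 14086
-s(f - U(6, 7)) - m = -1*1 - 1*14086 = -1 - 14086 = -14087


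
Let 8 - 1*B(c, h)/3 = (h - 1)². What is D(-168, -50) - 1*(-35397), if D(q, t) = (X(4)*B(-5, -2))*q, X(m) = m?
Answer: 37413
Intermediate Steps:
B(c, h) = 24 - 3*(-1 + h)² (B(c, h) = 24 - 3*(h - 1)² = 24 - 3*(-1 + h)²)
D(q, t) = -12*q (D(q, t) = (4*(24 - 3*(-1 - 2)²))*q = (4*(24 - 3*(-3)²))*q = (4*(24 - 3*9))*q = (4*(24 - 27))*q = (4*(-3))*q = -12*q)
D(-168, -50) - 1*(-35397) = -12*(-168) - 1*(-35397) = 2016 + 35397 = 37413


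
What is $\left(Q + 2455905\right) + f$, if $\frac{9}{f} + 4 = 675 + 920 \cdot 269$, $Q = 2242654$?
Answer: $\frac{388650704806}{82717} \approx 4.6986 \cdot 10^{6}$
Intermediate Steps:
$f = \frac{3}{82717}$ ($f = \frac{9}{-4 + \left(675 + 920 \cdot 269\right)} = \frac{9}{-4 + \left(675 + 247480\right)} = \frac{9}{-4 + 248155} = \frac{9}{248151} = 9 \cdot \frac{1}{248151} = \frac{3}{82717} \approx 3.6268 \cdot 10^{-5}$)
$\left(Q + 2455905\right) + f = \left(2242654 + 2455905\right) + \frac{3}{82717} = 4698559 + \frac{3}{82717} = \frac{388650704806}{82717}$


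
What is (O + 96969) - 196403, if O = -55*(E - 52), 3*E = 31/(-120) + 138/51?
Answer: -118261499/1224 ≈ -96619.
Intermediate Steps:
E = 4993/6120 (E = (31/(-120) + 138/51)/3 = (31*(-1/120) + 138*(1/51))/3 = (-31/120 + 46/17)/3 = (⅓)*(4993/2040) = 4993/6120 ≈ 0.81585)
O = 3445717/1224 (O = -55*(4993/6120 - 52) = -55*(-313247/6120) = 3445717/1224 ≈ 2815.1)
(O + 96969) - 196403 = (3445717/1224 + 96969) - 196403 = 122135773/1224 - 196403 = -118261499/1224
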